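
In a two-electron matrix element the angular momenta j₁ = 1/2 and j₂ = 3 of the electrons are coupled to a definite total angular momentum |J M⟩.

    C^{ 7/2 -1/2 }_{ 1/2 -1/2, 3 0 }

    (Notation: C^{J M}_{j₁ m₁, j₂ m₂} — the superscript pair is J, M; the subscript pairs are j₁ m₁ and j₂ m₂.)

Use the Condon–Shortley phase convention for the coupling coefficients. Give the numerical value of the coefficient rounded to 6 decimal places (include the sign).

+0.755929  (= +√(4/7))

j₁+j₂−J=0  J+j₁−j₂=1  J−j₁+j₂=6  j₁+j₂+J+1=8
(j₁±m₁, j₂±m₂, J±M) = (0,1,3,3,3,4)
P² = 5184/7
sum k=0..0:
  [0] +1/36 = 1/36
S = 1/36
C² = P²·S² = 4/7 ; C = +0.755929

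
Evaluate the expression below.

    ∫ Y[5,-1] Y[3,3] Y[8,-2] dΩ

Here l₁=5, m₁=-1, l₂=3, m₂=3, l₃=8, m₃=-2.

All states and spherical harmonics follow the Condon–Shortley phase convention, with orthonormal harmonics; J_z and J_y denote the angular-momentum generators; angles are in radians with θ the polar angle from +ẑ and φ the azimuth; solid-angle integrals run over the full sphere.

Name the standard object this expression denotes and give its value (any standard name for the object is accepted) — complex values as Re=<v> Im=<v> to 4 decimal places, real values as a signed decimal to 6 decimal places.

This is a Gaunt coefficient — the integral of a triple product of spherical harmonics over the sphere.
Rules hold: Σm=0, L=16 even, 2≤8≤8.
N = 11·7·17 = 1309
Δ = 0!·10!·6!/17! = 1/136136
Racah Σ t=0..0: t=0:+1/518400 = 1/518400
⇒ 3j(5 3 8; 0 0 0)² = 56/2431, sgn +1
Racah Σ t=0..0: t=0:+1/12441600 = 1/12441600
⇒ 3j(5 3 8; -1 3 -2)² = 15/9724, sgn +1
4πI² = N·(3j₀)²·(3jₘ)² = 1470/31603
I = +1·√(0.0465146/4π) = 0.06084005

Gaunt coefficient, +0.060840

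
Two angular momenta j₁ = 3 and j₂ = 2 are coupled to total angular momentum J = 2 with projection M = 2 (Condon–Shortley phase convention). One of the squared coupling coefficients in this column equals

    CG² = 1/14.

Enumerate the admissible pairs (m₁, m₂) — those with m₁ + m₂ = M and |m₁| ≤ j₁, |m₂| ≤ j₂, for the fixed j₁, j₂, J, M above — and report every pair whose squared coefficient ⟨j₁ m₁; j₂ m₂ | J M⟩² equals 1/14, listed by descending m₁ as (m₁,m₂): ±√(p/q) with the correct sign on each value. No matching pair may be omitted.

(0,2): −√(1/14)

Admissible pairs with m₁+m₂ = M = 2: (0,2), (1,1), (2,0), (3,-1)
  (m₁,m₂)=(3,-1): CG² = 5/14, CG = +√(5/14)
  (m₁,m₂)=(2,0): CG² = 5/14, CG = −√(5/14)
  (m₁,m₂)=(1,1): CG² = 3/14, CG = +√(3/14)
  (m₁,m₂)=(0,2): CG² = 1/14, CG = −√(1/14)   ← matches the target
Pairs with CG² = 1/14: (0,2): −√(1/14)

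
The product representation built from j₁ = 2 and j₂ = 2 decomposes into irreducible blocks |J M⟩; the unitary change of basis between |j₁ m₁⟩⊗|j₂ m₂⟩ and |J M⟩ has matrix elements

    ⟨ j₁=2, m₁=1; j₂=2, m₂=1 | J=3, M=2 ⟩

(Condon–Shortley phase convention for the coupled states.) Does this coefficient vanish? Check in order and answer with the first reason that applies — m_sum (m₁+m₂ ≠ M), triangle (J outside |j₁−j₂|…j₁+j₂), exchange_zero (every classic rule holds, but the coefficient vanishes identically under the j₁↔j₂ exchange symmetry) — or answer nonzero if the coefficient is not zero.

m-sum: m₁+m₂ = 1+1 = 2, M = 2  ✓
triangle: |j₁−j₂| = 0 ≤ J = 3 ≤ j₁+j₂ = 4  ✓
exchange: j₁=j₂ and m₁=m₂, and (−1)^(j₁+j₂−J) = (−1)^1 = −1 forces ⟨j₁m₁;j₂m₂|JM⟩ = −⟨j₂m₂;j₁m₁|JM⟩ = −⟨j₁m₁;j₂m₂|JM⟩ ⇒ the coefficient vanishes identically
Racah sum check: Σ_k collapses to 0 ⇒ CG = 0

exchange_zero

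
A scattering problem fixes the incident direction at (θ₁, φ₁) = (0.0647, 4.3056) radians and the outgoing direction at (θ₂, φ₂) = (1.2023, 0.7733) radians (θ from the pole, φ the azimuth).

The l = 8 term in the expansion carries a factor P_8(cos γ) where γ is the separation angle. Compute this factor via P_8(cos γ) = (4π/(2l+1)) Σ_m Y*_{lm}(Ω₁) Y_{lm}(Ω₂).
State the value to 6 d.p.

Expand P_8 via completeness: Σ_{m} conj(Y_{8,m}) at Ω₁ times Y_{8,m} at Ω₂ —
  term(m=-8) = -0.000000+0.000000i   from Y*(Ω₁)=-0.000000+0.000000i, Y(Ω₂)=+0.294239+0.028567i
  term(m=-7) = +0.000000-0.000000i   from Y*(Ω₁)=+0.000000-0.000000i, Y(Ω₂)=+0.294398+0.349018i
  term(m=-6) = -0.000000+0.000000i   from Y*(Ω₁)=+0.000000+0.000000i, Y(Ω₂)=-0.017026+0.234142i
  term(m=-5) = -0.000001+0.000002i   from Y*(Ω₁)=-0.000010+0.000005i, Y(Ω₂)=+0.163222-0.144580i
  term(m=-4) = -0.000001-0.000077i   from Y*(Ω₁)=-0.000013-0.000234i, Y(Ω₂)=+0.327358+0.015854i
  term(m=-3) = -0.000104-0.000248i   from Y*(Ω₁)=+0.003492+0.001276i, Y(Ω₂)=-0.049228-0.052937i
  term(m=-2) = +0.009970+0.009891i   from Y*(Ω₁)=-0.028961+0.030641i, Y(Ω₂)=+0.008059-0.333008i
  term(m=-1) = +0.002474+0.001019i   from Y*(Ω₁)=-0.121666-0.282407i, Y(Ω₂)=-0.006226+0.006077i
  term(m=+0) = -0.354619+0.000000i   from Y*(Ω₁)=+1.077089-0.000000i, Y(Ω₂)=-0.329238+0.000000i
  term(m=+1) = +0.002474-0.001019i   from Y*(Ω₁)=+0.121666-0.282407i, Y(Ω₂)=+0.006226+0.006077i
  term(m=+2) = +0.009970-0.009891i   from Y*(Ω₁)=-0.028961-0.030641i, Y(Ω₂)=+0.008059+0.333008i
  term(m=+3) = -0.000104+0.000248i   from Y*(Ω₁)=-0.003492+0.001276i, Y(Ω₂)=+0.049228-0.052937i
  term(m=+4) = -0.000001+0.000077i   from Y*(Ω₁)=-0.000013+0.000234i, Y(Ω₂)=+0.327358-0.015854i
  term(m=+5) = -0.000001-0.000002i   from Y*(Ω₁)=+0.000010+0.000005i, Y(Ω₂)=-0.163222-0.144580i
  term(m=+6) = -0.000000-0.000000i   from Y*(Ω₁)=+0.000000-0.000000i, Y(Ω₂)=-0.017026-0.234142i
  term(m=+7) = +0.000000+0.000000i   from Y*(Ω₁)=-0.000000-0.000000i, Y(Ω₂)=-0.294398+0.349018i
  term(m=+8) = -0.000000-0.000000i   from Y*(Ω₁)=-0.000000-0.000000i, Y(Ω₂)=+0.294239-0.028567i
Accumulated sum -0.329943+0.000000i; after 4π/(2l+1) scaling, -0.243893+0.000000i ⇒ P_8 = -0.243893

-0.243893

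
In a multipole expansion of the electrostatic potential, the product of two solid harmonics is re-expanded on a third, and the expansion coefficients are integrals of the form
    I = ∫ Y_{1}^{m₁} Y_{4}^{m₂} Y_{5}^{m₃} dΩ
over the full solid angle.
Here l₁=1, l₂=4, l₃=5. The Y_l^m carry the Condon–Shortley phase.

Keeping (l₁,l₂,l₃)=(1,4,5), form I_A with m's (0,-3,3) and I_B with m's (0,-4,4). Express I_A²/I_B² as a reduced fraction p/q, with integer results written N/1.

16/9

Shared (l₁,l₂,l₃)=(1,4,5): N and (l;000)² cancel in I_A²/I_B².
A: Δ = 0!·2!·8!/11! = 1/495; Racah Σ t=0..0: t=0:+1/5040 = 1/5040; ⇒ 3j(1 4 5; 0 -3 3)² = 16/495, sgn +1
B: Δ = 0!·2!·8!/11! = 1/495; Racah Σ t=0..0: t=0:+1/40320 = 1/40320; ⇒ 3j(1 4 5; 0 -4 4)² = 1/55, sgn -1
I_A²/I_B² = (16/495)/(1/55) = 16/9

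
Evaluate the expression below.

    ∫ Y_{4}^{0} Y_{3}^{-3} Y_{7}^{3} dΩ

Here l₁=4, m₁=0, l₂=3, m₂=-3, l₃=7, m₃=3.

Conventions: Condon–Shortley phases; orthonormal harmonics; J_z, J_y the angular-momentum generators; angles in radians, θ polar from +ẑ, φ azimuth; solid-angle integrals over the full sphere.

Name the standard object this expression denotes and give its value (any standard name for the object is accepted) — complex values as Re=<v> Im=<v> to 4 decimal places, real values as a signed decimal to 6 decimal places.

This is a Gaunt coefficient — the integral of a triple product of spherical harmonics over the sphere.
Checks pass: Σm=0; 14 even; l₃=7∈[1,7].
(2·4+1)(2·3+1)(2·7+1) = 945
Δ: 0! 8! 6! / 15! → 1/45045
sum: t=0:+1/20736 = 1/20736
3j²(4 3 7; 0 0 0) = Δ·Π!·Σ² = 35/1287  (sign -1)
sum: t=0:+1/414720 = 1/414720
3j²(4 3 7; 0 -3 3) = Δ·Π!·Σ² = 2/429  (sign +1)
combine: 4πI² = 945·35/1287·2/429 = 2450/20449
take √, sign -1: I = -0.09764322

Gaunt coefficient, -0.097643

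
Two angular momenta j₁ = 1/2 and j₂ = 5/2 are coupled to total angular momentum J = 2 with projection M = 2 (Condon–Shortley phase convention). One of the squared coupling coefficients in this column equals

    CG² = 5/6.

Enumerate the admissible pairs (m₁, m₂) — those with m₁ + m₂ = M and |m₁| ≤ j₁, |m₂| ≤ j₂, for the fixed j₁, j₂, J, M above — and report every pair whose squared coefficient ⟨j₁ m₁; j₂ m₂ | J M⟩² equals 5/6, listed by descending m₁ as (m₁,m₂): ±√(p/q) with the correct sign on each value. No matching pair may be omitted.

(-1/2,5/2): −√(5/6)

Admissible pairs with m₁+m₂ = M = 2: (-1/2,5/2), (1/2,3/2)
  (m₁,m₂)=(1/2,3/2): CG² = 1/6, CG = +√(1/6)
  (m₁,m₂)=(-1/2,5/2): CG² = 5/6, CG = −√(5/6)   ← matches the target
Pairs with CG² = 5/6: (-1/2,5/2): −√(5/6)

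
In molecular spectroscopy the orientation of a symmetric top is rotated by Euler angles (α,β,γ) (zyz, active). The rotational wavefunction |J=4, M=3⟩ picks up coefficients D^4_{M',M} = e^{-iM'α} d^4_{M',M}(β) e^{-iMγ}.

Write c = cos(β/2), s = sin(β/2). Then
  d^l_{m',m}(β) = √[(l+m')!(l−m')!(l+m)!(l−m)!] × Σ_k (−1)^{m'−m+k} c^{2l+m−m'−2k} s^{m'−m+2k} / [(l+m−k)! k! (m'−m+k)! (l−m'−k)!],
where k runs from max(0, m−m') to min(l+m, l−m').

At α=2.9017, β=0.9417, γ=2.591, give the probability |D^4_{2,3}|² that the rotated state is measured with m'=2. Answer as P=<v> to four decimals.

Split into d^4_{2,3}(β=0.9417) × two z-phases.
Half-angle: c=0.891183, s=0.453644. N=√(720·2·5040·1)=2693.993318
k: max(0,(3)−(2))=1 … min(4+(3),4−(2))=2
  k=1: (−1)^0·2693.9933/(720)·0.8912^7·0.4536^1 = +0.757788
  k=2: (−1)^1·2693.9933/(240)·0.8912^5·0.4536^3 = -0.589068
d^4_{2,3}(0.9417) = +0.757788 -0.589068 = +0.168720
|D^4_{2,3}|² = |d^4_{2,3}(β)|² = (+0.168720)² = 0.028466 (the z-rotation phases have unit modulus)

P=0.0285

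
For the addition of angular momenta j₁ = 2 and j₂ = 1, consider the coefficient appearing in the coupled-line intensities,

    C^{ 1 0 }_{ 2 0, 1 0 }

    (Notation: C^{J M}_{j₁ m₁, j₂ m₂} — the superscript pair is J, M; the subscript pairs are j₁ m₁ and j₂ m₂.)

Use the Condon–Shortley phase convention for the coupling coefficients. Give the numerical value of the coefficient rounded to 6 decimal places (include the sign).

-0.632456  (= −√(2/5))

√[3·2!2!0!/5! · 2!2!1!1!1!1!] = √(2/5)
  +(−1)^1/∏(1,1,1,0,1,0)! = -1  (running -1)
⟨..|..⟩ = √(2/5)·(-1) = -0.632456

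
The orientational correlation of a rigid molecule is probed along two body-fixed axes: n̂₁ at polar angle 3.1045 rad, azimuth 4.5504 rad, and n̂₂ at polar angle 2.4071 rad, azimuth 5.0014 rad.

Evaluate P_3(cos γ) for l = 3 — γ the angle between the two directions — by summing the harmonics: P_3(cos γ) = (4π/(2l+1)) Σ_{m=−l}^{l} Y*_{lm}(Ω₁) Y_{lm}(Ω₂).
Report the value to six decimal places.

Expand P_3 via completeness: Σ_{m} conj(Y_{3,m}) at Ω₁ times Y_{3,m} at Ω₂ —
  term(m=-3) = +0.000001-0.000003i   from Y*(Ω₁)=+0.000010+0.000019i, Y(Ω₂)=-0.095762-0.081277i
  term(m=-2) = +0.000297-0.000375i   from Y*(Ω₁)=+0.001331-0.000447i, Y(Ω₂)=+0.285351-0.186147i
  term(m=-1) = +0.016364-0.007925i   from Y*(Ω₁)=-0.007718-0.047231i, Y(Ω₂)=+0.108283+0.364176i
  term(m=+0) = -0.050623-0.000000i   from Y*(Ω₁)=-0.743275-0.000000i, Y(Ω₂)=+0.068108+0.000000i
  term(m=+1) = +0.016364+0.007925i   from Y*(Ω₁)=+0.007718-0.047231i, Y(Ω₂)=-0.108283+0.364176i
  term(m=+2) = +0.000297+0.000375i   from Y*(Ω₁)=+0.001331+0.000447i, Y(Ω₂)=+0.285351+0.186147i
  term(m=+3) = +0.000001+0.000003i   from Y*(Ω₁)=-0.000010+0.000019i, Y(Ω₂)=+0.095762-0.081277i
Σ over m = -0.017299-0.000000i; ×(4π/7) → -0.031056-0.000000i. Real part: -0.031056

-0.031056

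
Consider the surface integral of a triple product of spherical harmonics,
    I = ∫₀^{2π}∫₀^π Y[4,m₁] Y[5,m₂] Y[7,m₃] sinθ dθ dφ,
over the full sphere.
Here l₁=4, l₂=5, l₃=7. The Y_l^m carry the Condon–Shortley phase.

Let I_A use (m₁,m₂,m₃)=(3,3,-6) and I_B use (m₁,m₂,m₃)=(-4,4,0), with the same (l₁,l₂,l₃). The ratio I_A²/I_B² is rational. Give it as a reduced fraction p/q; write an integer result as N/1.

Shared (l₁,l₂,l₃)=(4,5,7): N and (l;000)² cancel in I_A²/I_B².
A: Δ = 2!·6!·8!/17! = 1/6126120; Racah Σ t=0..1: t=0:+1/9676800 t=1:−1/3628800 = -1/5806080; ⇒ 3j(4 5 7; 3 3 -6)² = 5/408, sgn +1
B: Δ = 2!·6!·8!/17! = 1/6126120; Racah Σ t=2..2: t=2:+1/7257600 = 1/7257600; ⇒ 3j(4 5 7; -4 4 0)² = 14/12155, sgn -1
I_A²/I_B² = (5/408)/(14/12155) = 3575/336

3575/336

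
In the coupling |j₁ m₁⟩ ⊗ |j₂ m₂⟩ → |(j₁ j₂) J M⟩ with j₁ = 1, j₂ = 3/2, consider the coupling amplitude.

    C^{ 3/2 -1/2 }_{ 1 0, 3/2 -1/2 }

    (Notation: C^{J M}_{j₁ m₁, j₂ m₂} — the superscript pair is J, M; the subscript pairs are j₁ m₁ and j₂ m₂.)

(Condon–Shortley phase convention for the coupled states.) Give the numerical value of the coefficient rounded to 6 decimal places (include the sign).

triangle: 1!·1!·2!/5! = 2/120
(j±m)!: 1!·1!·1!·2!·1!·2! = 4
prefactor² = (2J+1)·Δ·N² = 4/15
  k=0: +1/(0!·1!·1!·1!·0!·1!) = 1
  k=1: −1/(1!·0!·0!·0!·1!·2!) = -1/2
Σ = 1/2  ⇒  CG² = 4/15·(1/2)² = 1/15
CG = +√(1/15) = +0.258199

+0.258199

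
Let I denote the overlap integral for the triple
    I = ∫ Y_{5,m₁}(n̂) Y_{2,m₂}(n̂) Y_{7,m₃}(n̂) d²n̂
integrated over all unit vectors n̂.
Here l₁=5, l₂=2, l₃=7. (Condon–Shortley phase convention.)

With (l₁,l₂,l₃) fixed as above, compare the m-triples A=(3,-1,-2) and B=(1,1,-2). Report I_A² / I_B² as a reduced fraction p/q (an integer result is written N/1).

3/14

l's match ⇒ only the (l;m) 3-j factors differ between A and B.
A: triangle coeff Δ(5,2,7) = 1/15015; Σ_t [0,0]: t=0:+1/483840 = 1/483840; (3j)²=6/1001 [(5 2 7; 3 -1 -2)], sign=-1
B: triangle coeff Δ(5,2,7) = 1/15015; Σ_t [0,0]: t=0:+1/103680 = 1/103680; (3j)²=4/143 [(5 2 7; 1 1 -2)], sign=-1
I_A²/I_B² = (6/1001)/(4/143) = 3/14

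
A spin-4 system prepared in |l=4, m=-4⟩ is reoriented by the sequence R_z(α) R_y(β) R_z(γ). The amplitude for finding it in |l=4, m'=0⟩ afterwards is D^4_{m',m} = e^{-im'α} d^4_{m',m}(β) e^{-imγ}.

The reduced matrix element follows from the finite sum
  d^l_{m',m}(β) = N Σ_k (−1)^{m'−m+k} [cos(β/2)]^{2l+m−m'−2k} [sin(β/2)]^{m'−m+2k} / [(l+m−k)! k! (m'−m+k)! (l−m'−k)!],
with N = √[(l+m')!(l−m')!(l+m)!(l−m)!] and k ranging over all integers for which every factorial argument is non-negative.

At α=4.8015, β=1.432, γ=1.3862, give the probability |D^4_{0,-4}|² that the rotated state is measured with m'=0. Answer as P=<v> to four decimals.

Split into d^4_{0,-4}(β=1.4320) × two z-phases.
Half-angle: c=0.754437, s=0.656372. N=√(24·24·1·40320)=4819.161753
k∈{0} keeps every argument non-negative
  k=0: (−1)^4·4819.1618/(576)·0.7544^4·0.6564^4 = +0.503086
d^4_{0,-4}(1.4320) = +0.503086
|D^4_{0,-4}|² = |d^4_{0,-4}(β)|² = (+0.503086)² = 0.253095 (the z-rotation phases have unit modulus)

P=0.2531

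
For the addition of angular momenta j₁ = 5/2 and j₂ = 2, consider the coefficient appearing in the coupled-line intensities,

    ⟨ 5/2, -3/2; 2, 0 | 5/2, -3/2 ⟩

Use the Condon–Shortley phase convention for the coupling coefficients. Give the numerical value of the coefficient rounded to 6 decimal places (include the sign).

j₁+j₂−J=2  J+j₁−j₂=3  J−j₁+j₂=2  j₁+j₂+J+1=8
(j₁±m₁, j₂±m₂, J±M) = (1,4,2,2,1,4)
P² = 288/35
sum k=1..2:
  [1] −1/6 = -1/6
  [2] +1/8 = 1/8
S = -1/24
C² = P²·S² = 1/70 ; C = -0.119523

−√(1/70) = -0.119523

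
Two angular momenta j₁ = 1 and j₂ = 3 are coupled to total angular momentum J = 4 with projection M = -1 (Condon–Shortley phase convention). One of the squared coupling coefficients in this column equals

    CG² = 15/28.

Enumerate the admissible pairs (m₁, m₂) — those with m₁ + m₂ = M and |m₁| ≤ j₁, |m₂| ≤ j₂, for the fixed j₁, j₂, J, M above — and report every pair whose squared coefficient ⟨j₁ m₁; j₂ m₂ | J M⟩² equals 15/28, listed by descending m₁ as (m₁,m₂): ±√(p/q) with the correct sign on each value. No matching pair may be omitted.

Admissible pairs with m₁+m₂ = M = -1: (-1,0), (0,-1), (1,-2)
  (m₁,m₂)=(1,-2): CG² = 3/28, CG = +√(3/28)
  (m₁,m₂)=(0,-1): CG² = 15/28, CG = +√(15/28)   ← matches the target
  (m₁,m₂)=(-1,0): CG² = 5/14, CG = +√(5/14)
Pairs with CG² = 15/28: (0,-1): +√(15/28)

(0,-1): +√(15/28)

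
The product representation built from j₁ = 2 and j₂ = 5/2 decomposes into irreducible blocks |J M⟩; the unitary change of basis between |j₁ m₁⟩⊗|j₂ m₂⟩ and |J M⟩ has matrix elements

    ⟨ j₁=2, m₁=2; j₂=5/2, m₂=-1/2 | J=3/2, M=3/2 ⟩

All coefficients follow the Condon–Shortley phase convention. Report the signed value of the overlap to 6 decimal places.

+√(4/35) = +0.338062

√[4·3!1!2!/7! · 4!0!2!3!3!0!] = √(576/35)
  +(−1)^0/∏(0,3,0,2,1,0)! = 1/12  (running 1/12)
⟨..|..⟩ = √(576/35)·(1/12) = +0.338062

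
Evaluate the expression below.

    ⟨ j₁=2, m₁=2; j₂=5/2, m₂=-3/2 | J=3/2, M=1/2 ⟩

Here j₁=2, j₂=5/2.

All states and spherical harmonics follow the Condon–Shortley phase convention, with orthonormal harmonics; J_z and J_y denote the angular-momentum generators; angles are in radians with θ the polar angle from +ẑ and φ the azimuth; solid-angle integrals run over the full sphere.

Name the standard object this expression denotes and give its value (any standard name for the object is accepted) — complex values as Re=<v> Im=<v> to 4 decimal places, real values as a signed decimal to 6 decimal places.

This is a Clebsch–Gordan (vector-coupling) coefficient.
√[4·3!1!2!/7! · 4!0!1!4!2!1!] = √(384/35)
  +(−1)^0/∏(0,3,0,1,1,1)! = 1/6  (running 1/6)
⟨..|..⟩ = √(384/35)·(1/6) = +0.552052

Clebsch–Gordan coefficient, +√(32/105) ≈ +0.552052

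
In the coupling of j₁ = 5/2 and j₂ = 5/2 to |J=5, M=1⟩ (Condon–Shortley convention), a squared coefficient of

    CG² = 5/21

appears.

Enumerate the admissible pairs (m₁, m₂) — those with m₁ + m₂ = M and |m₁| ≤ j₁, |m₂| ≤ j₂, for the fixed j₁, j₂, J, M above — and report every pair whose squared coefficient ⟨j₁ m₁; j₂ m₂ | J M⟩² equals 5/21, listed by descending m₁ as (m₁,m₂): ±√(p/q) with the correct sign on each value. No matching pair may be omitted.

Admissible pairs with m₁+m₂ = M = 1: (-3/2,5/2), (-1/2,3/2), (1/2,1/2), (3/2,-1/2), (5/2,-3/2)
  (m₁,m₂)=(5/2,-3/2): CG² = 1/42, CG = +√(1/42)
  (m₁,m₂)=(3/2,-1/2): CG² = 5/21, CG = +√(5/21)   ← matches the target
  (m₁,m₂)=(1/2,1/2): CG² = 10/21, CG = +√(10/21)
  (m₁,m₂)=(-1/2,3/2): CG² = 5/21, CG = +√(5/21)   ← matches the target
  (m₁,m₂)=(-3/2,5/2): CG² = 1/42, CG = +√(1/42)
Pairs with CG² = 5/21: (3/2,-1/2): +√(5/21); (-1/2,3/2): +√(5/21)

(3/2,-1/2): +√(5/21); (-1/2,3/2): +√(5/21)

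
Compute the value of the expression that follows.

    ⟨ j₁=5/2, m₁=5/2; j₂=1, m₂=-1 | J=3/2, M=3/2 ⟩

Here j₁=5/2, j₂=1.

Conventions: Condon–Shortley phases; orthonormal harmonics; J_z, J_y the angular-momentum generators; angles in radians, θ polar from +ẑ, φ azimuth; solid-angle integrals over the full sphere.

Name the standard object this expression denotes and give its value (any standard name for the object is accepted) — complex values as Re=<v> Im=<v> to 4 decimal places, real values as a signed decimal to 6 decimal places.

This is a Clebsch–Gordan (vector-coupling) coefficient.
j₁+j₂−J=2  J+j₁−j₂=3  J−j₁+j₂=0  j₁+j₂+J+1=6
(j₁±m₁, j₂±m₂, J±M) = (5,0,0,2,3,0)
P² = 96
sum k=0..0:
  [0] +1/12 = 1/12
S = 1/12
C² = P²·S² = 2/3 ; C = +0.816497

Clebsch–Gordan coefficient, +√(2/3) ≈ +0.816497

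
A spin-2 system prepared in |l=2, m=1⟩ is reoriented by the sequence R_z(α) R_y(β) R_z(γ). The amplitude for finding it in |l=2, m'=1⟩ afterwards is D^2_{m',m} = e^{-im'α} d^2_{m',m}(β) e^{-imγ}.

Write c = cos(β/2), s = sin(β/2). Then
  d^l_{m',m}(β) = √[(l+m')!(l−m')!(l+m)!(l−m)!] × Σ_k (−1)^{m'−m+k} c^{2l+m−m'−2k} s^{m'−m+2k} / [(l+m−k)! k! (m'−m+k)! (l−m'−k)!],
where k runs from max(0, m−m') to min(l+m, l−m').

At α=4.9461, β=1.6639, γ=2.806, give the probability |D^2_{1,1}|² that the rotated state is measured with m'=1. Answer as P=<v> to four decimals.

First d^2_{1,1}(β=1.6639), then the phase factors e^{-i(1)α} and e^{-i(1)γ}:
With c≡cos(β/2)=0.673436 and s≡sin(β/2)=0.739246, N=[6·1·6·1]^{1/2}=6.000000
k∈{0,1} keeps every argument non-negative
  k=0: (−1)^0·6.0000/(6)·0.6734^4·0.7392^0 = +0.205676
  k=1: (−1)^1·6.0000/(2)·0.6734^2·0.7392^2 = -0.743518
d^2_{1,1}(1.6639) = +0.205676 -0.743518 = -0.537841
|D^2_{1,1}|² = |d^2_{1,1}(β)|² = (-0.537841)² = 0.289273 (the z-rotation phases have unit modulus)

P=0.2893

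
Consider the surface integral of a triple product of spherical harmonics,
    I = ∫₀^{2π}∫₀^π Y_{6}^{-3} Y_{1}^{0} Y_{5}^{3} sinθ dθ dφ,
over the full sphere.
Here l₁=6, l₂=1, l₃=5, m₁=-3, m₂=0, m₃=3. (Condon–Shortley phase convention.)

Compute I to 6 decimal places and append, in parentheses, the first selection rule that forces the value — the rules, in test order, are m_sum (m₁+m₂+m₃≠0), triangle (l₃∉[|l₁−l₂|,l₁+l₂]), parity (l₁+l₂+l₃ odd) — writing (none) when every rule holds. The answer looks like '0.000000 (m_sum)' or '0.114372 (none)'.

-0.212310 (none)

Checks pass: Σm=0; 12 even; l₃=5∈[5,7].
(2·6+1)(2·1+1)(2·5+1) = 429
Δ: 2! 10! 0! / 13! → 1/858
sum: t=1:−1/14400 = -1/14400
3j²(6 1 5; 0 0 0) = Δ·Π!·Σ² = 6/143  (sign +1)
sum: t=1:−1/80640 = -1/80640
3j²(6 1 5; -3 0 3) = Δ·Π!·Σ² = 9/286  (sign -1)
combine: 4πI² = 429·6/143·9/286 = 81/143
take √, sign -1: I = -0.21230956
No selection rule forces the value: the integral is nonzero (none).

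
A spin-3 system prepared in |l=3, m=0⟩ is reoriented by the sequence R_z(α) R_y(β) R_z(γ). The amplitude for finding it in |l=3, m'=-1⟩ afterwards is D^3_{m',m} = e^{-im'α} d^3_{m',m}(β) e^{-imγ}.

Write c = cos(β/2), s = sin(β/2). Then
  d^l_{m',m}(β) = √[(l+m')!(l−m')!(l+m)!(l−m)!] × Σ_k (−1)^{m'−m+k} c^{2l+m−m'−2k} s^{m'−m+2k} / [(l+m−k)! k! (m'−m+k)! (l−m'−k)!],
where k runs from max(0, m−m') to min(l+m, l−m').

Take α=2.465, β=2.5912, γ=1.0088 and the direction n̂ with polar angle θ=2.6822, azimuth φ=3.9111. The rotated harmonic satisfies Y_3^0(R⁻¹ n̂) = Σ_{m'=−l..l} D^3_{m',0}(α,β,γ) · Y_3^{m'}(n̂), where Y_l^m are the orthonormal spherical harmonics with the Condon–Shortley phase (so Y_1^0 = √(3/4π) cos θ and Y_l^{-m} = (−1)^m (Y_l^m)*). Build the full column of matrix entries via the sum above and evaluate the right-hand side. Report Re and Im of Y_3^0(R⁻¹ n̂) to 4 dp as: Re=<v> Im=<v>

Re=0.0422 Im=0.0000

Need the full column D^3_{m',0} for m'=−3..3 at α=2.4650, β=2.5912, γ=1.0088.
cos(β/2)=0.271736, sin(β/2)=0.962372
d^3_{-3,0}: single k=3 term ⇒ +0.079981;  D = +0.035434+0.071703i
d^3_{-2,0}: k∈[2..3] ⇒ +0.027659 -0.346918 = -0.319259;  D = -0.068927+0.311729i
d^3_{-1,0}: k∈[1..3] ⇒ +0.004939 -0.185858 +0.777056 = +0.596137;  D = -0.464814+0.373265i
d^3_{0,0}: k∈[0..3] ⇒ +0.000403 -0.045448 +0.570044 -0.794433 = -0.269435;  D = -0.269435+0.000000i
d^3_{1,0}: k∈[0..2] ⇒ -0.004939 +0.185858 -0.777056 = -0.596137;  D = +0.464814+0.373265i
d^3_{2,0}: k∈[0..1] ⇒ +0.027659 -0.346918 = -0.319259;  D = -0.068927-0.311729i
d^3_{3,0}: single k=0 term ⇒ -0.079981;  D = -0.035434+0.071703i
Y_3^{m'}(θ=2.6822,φ=3.9111) and Σ D·Y over m':
  (+0.0354+0.0717i)·(+0.0245+0.0269i)  (-0.0689+0.3117i)·(-0.0057+0.1800i)  (-0.4648+0.3733i)·(-0.3105+0.3008i)  (-0.2694+0.0000i)·(-0.3402+0.0000i)  (+0.4648+0.3733i)·(+0.3105+0.3008i)  (-0.0689-0.3117i)·(-0.0057-0.1800i)  (-0.0354+0.0717i)·(-0.0245+0.0269i)
Y_3^0(R⁻¹ n̂) = +0.042196+0.000000i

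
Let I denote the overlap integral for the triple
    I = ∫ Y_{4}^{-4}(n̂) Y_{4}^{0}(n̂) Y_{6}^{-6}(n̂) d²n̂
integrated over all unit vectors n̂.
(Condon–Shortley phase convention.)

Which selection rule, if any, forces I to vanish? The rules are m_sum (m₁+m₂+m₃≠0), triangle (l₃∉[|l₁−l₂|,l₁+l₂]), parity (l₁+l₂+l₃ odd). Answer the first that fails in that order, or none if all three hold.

m₁+m₂+m₃ = -4 + 0 − 6 = -10  ✗
triangle: |4−4|=0 ≤ l₃=6 ≤ 4+4=8
parity: l₁+l₂+l₃ = 14 is even

m_sum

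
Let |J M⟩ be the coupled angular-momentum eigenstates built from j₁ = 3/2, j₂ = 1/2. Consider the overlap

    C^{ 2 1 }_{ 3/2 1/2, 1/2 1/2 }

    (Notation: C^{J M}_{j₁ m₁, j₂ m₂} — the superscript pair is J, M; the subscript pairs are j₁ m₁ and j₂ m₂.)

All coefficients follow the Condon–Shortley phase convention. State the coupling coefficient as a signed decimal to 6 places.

triangle: 0!*3!*1!/5! = 6/120
(j±m)!: 2!*1!*1!*0!*3!*1! = 12
prefactor² = (2J+1)*Δ*N² = 3
  k=0: +1/(0!*0!*1!*1!*2!*0!) = 1/2
Σ = 1/2  ⇒  CG² = 3*(1/2)² = 3/4
CG = +√(3/4) = +0.866025

+0.866025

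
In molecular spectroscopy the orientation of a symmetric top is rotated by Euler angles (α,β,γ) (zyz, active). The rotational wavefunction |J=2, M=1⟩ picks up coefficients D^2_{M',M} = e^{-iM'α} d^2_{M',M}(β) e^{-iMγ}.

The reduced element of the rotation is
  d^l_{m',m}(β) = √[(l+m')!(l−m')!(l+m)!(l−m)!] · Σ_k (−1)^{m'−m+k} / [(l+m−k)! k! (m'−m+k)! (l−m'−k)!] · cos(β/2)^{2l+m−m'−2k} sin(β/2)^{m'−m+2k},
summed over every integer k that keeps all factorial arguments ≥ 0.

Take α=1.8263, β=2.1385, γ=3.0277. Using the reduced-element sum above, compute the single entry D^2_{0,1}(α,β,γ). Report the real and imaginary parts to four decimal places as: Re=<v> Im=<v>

First d^2_{0,1}(β=2.1385), then the phase factors e^{-i(0)α} and e^{-i(1)γ}:
With c≡cos(β/2)=0.480782 and s≡sin(β/2)=0.876840, N=[2·2·6·1]^{1/2}=4.898979
Admissible k: 1..2 (factorial args all ≥0)
  k=1: (−1)^0·4.8990/(2)·0.4808^3·0.8768^1 = +0.238694
  k=2: (−1)^1·4.8990/(2)·0.4808^1·0.8768^3 = -0.793935
d^2_{0,1}(2.1385) = +0.238694 -0.793935 = -0.555242
Phases: e^{-i·(0)·1.8263}=+1.000000+0.000000i, e^{-i·(1)·3.0277}=-0.993521-0.113647i ⇒ D=+0.551645+0.063101i

Re=0.5516 Im=0.0631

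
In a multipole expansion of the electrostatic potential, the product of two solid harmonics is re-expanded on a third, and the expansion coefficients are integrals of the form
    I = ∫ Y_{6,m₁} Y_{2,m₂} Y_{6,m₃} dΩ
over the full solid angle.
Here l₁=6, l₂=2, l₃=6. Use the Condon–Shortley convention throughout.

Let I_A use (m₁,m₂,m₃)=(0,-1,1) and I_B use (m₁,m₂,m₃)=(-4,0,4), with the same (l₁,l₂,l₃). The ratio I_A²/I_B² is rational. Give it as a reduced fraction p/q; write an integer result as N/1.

Shared (l₁,l₂,l₃)=(6,2,6): N and (l;000)² cancel in I_A²/I_B².
A: Δ = 2!·10!·2!/15! = 1/90090; Racah Σ t=0..1: t=0:+1/34560 t=1:−1/28800 = -1/172800; ⇒ 3j(6 2 6; 0 -1 1)² = 1/1430, sgn +1
B: Δ = 2!·10!·2!/15! = 1/90090; Racah Σ t=0..2: t=0:+1/14515200 t=1:−1/362880 t=2:+1/322560 = 1/2419200; ⇒ 3j(6 2 6; -4 0 4)² = 2/5005, sgn +1
I_A²/I_B² = (1/1430)/(2/5005) = 7/4

7/4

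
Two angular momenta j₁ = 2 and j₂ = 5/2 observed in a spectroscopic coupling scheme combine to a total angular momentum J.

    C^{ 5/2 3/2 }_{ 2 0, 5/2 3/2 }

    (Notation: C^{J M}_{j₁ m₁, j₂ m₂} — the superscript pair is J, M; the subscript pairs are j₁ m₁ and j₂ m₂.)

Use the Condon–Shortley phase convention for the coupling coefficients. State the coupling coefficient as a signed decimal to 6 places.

−√(1/70) ≈ -0.119523

triangle: 2!*2!*3!/8! = 24/40320
(j±m)!: 2!*2!*4!*1!*4!*1! = 2304
prefactor² = (2J+1)*Δ*N² = 288/35
  k=1: −1/(1!*1!*1!*3!*1!*0!) = -1/6
  k=2: +1/(2!*0!*0!*2!*2!*1!) = 1/8
Σ = -1/24  ⇒  CG² = 288/35*(-1/24)² = 1/70
CG = −√(1/70) = -0.119523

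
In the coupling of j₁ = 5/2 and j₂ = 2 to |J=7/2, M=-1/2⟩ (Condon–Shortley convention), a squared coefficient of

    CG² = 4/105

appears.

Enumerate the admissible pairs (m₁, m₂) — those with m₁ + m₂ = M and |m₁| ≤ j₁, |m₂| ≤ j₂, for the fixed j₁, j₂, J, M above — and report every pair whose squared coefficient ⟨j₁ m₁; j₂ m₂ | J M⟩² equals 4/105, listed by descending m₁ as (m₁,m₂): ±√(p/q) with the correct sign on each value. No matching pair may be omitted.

Admissible pairs with m₁+m₂ = M = -1/2: (-5/2,2), (-3/2,1), (-1/2,0), (1/2,-1), (3/2,-2)
  (m₁,m₂)=(3/2,-2): CG² = 64/315, CG = +√(64/315)
  (m₁,m₂)=(1/2,-1): CG² = 14/45, CG = +√(14/45)
  (m₁,m₂)=(-1/2,0): CG² = 4/105, CG = −√(4/105)   ← matches the target
  (m₁,m₂)=(-3/2,1): CG² = 121/315, CG = −√(121/315)
  (m₁,m₂)=(-5/2,2): CG² = 4/63, CG = −√(4/63)
Pairs with CG² = 4/105: (-1/2,0): −√(4/105)

(-1/2,0): −√(4/105)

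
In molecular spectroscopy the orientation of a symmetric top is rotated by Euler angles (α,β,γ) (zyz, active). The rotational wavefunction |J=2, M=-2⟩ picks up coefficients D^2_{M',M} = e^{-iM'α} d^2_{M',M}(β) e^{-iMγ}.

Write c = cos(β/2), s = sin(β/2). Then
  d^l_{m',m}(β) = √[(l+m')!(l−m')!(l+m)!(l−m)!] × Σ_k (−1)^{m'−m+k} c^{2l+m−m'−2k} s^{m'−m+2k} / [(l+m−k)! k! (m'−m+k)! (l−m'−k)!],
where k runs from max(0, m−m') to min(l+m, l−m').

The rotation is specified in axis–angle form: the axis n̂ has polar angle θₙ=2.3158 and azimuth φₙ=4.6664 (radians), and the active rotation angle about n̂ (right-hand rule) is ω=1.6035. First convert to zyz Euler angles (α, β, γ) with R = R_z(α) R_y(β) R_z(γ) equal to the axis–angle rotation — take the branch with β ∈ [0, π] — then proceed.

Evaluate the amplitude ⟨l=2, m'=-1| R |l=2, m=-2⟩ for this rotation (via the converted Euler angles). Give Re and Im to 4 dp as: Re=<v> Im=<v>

Axis–angle → zyz. n̂ = (sinθₙcosφₙ, sinθₙsinφₙ, cosθₙ) = (-0.033794, -0.734308, -0.677975), ω = 1.6035.
R = I cosω + sinω [n̂]ₓ + (1−cosω) n̂n̂ᵀ gives
  R = [-0.031518, +0.703239, -0.710255; -0.651985, +0.524142, +0.547896; +0.757576, +0.480345, +0.441981]
β = atan2(√(R₁₃²+R₂₃²), R₃₃) = 1.112990; α = atan2(R₂₃, R₁₃) mod 2π = 2.484531; γ = atan2(R₃₂, −R₃₁) mod 2π = 2.576509
First d^2_{-1,-2}(β=1.1130), then the phase factors e^{-i(-1)α} and e^{-i(-2)γ}:
With c≡cos(β/2)=0.849112 and s≡sin(β/2)=0.528213, N=[1·6·1·24]^{1/2}=12.000000
k: max(0,(-2)−(-1))=0 … min(2+(-2),2−(-1))=0
  k=0: (−1)^1·12.0000/(6)·0.8491^3·0.5282^1 = -0.646746
d^2_{-1,-2}(1.1130) = -0.646746
Phases: e^{-i·(-1)·2.4845}=-0.791790+0.610793i, e^{-i·(-2)·2.5765}=+0.426508-0.904484i ⇒ D=-0.138888-0.631657i

Re=-0.1389 Im=-0.6317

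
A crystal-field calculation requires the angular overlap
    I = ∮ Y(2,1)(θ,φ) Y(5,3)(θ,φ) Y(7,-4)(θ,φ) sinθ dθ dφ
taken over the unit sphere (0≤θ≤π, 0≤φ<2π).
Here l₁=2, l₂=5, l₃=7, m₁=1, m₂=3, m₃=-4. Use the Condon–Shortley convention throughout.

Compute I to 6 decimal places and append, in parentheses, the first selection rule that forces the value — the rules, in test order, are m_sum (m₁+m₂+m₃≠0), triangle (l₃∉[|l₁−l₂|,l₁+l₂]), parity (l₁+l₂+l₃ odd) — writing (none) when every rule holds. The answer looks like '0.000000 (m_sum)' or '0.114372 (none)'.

Rules hold: Σm=0, L=14 even, 3≤7≤7.
N = 5·11·15 = 825
Δ = 0!·4!·10!/15! = 1/15015
Racah Σ t=0..0: t=0:+1/57600 = 1/57600
⇒ 3j(2 5 7; 0 0 0)² = 21/715, sgn -1
Racah Σ t=0..0: t=0:+1/483840 = 1/483840
⇒ 3j(2 5 7; 1 3 -4)² = 3/91, sgn -1
4πI² = N·(3j₀)²·(3jₘ)² = 135/169
I = +1·√(0.798817/4π) = 0.25212656
No selection rule forces the value: the integral is nonzero (none).

0.252127 (none)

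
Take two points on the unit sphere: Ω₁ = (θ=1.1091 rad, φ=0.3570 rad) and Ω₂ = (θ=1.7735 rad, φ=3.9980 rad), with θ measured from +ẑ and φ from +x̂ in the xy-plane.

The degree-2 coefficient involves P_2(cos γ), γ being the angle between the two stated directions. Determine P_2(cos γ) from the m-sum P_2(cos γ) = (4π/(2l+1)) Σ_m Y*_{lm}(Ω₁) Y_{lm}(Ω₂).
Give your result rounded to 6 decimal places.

0.608217

Addition theorem: P_2(cos γ) = (4π/5) Σ_m Y*_{lm}(Ω₁) Y_{lm}(Ω₂), m = −2…2:
  m=-2: (0.233996, 0.202759) × (-0.052458, -0.366888) = (0.062115, -0.096487)  (running Σ = (0.062115, -0.096487))
  m=-1: (0.288686, 0.107675) × (0.099809, -0.115095) = (0.041206, -0.022479)  (running Σ = (0.103321, -0.118966))
  m=0: (-0.127631, -0.000000) × (-0.277044, 0.000000) = (0.035360, 0.000000)  (running Σ = (0.138681, -0.118966))
  m=1: (-0.288686, 0.107675) × (-0.099809, -0.115095) = (0.041206, 0.022479)  (running Σ = (0.179887, -0.096487))
  m=2: (0.233996, -0.202759) × (-0.052458, 0.366888) = (0.062115, 0.096487)  (running Σ = (0.242002, 0.000000))
Total Σ_m = (0.242002, 0.000000). Multiply by 2.513274: (0.608217, 0.000000). P_2(cos γ) = 0.608217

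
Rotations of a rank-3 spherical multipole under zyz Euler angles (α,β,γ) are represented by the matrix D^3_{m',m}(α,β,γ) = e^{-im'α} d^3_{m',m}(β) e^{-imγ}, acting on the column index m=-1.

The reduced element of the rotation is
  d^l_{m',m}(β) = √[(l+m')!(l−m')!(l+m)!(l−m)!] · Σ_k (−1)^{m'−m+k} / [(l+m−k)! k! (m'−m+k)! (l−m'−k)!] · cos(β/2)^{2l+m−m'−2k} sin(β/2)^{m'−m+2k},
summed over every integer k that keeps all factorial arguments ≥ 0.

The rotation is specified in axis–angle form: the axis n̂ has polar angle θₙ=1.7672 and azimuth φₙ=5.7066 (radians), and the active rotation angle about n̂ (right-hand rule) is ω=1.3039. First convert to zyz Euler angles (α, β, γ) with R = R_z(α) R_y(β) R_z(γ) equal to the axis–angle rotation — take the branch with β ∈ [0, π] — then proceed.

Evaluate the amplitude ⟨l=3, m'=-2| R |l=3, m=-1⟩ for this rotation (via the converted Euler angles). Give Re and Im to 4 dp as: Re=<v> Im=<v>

Axis–angle → zyz. n̂ = (sinθₙcosφₙ, sinθₙsinφₙ, cosθₙ) = (+0.822212, -0.534684, -0.195143), ω = 1.3039.
R = I cosω + sinω [n̂]ₓ + (1−cosω) n̂n̂ᵀ gives
  R = [+0.761475, -0.135443, -0.633885; -0.511912, +0.474226, -0.716279; +0.397620, +0.869922, +0.291776]
β = atan2(√(R₁₃²+R₂₃²), R₃₃) = 1.274713; α = atan2(R₂₃, R₁₃) mod 2π = 3.987941; γ = atan2(R₃₂, −R₃₁) mod 2π = 1.999519
First d^3_{-2,-1}(β=1.2747), then the phase factors e^{-i(-2)α} and e^{-i(-1)γ}:
Half-angle: c=0.803672, s=0.595073. N=√(1·120·2·24)=75.894664
Admissible k: 1..2 (factorial args all ≥0)
  k=1: (−1)^0·75.8947/(24)·0.8037^5·0.5951^1 = +0.630904
  k=2: (−1)^1·75.8947/(12)·0.8037^3·0.5951^3 = -0.691794
d^3_{-2,-1}(1.2747) = +0.630904 -0.691794 = -0.060889
Phases: e^{-i·(-2)·3.9879}=-0.121598+0.992579i, e^{-i·(-1)·1.9995}=-0.415709+0.909498i ⇒ D=+0.051890+0.031858i

Re=0.0519 Im=0.0319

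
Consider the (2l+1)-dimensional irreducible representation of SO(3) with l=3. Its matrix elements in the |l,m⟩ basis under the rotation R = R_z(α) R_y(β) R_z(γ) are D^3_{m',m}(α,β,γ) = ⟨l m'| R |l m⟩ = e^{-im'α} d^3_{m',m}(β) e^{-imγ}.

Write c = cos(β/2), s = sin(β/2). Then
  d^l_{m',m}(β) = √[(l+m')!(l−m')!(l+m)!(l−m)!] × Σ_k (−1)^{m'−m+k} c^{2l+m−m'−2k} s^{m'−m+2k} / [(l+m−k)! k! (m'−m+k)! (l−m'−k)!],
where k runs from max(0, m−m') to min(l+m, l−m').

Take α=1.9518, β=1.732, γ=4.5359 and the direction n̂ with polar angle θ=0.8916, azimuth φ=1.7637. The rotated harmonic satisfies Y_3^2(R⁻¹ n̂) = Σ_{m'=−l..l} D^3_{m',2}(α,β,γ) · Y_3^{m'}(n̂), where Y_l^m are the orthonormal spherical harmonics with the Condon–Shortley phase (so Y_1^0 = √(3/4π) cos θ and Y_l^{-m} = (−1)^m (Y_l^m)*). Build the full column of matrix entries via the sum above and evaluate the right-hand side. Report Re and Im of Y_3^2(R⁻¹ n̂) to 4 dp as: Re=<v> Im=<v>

Re=-0.2826 Im=-0.2580

Need the full column D^3_{m',2} for m'=−3..3 at α=1.9518, β=1.7320, γ=4.5359.
cos(β/2)=0.647879, sin(β/2)=0.761744
d^3_{-3,2}: single k=5 term ⇒ +0.407018;  D = -0.405879+0.030420i
d^3_{-2,2}: k∈[4..5] ⇒ +0.706631 -0.195368 = +0.511263;  D = +0.225053+0.459065i
d^3_{-1,2}: k∈[3..4] ⇒ +0.760217 -0.525457 = +0.234759;  D = +0.157249-0.174312i
d^3_{0,2}: k∈[2..3] ⇒ +0.559955 -0.774075 = -0.214120;  D = +0.200919+0.074020i
d^3_{1,2}: k∈[1..2] ⇒ +0.274965 -0.760217 = -0.485252;  D = -0.013598-0.485061i
d^3_{2,2}: k∈[0..1] ⇒ +0.073954 -0.511166 = -0.437212;  D = -0.401146+0.173888i
d^3_{3,2}: single k=0 term ⇒ -0.212987;  D = +0.151301+0.149905i
Y_3^{m'}(θ=0.8916,φ=1.7637) and Σ D·Y over m':
  (-0.4059+0.0304i)·(+0.1075+0.1645i)  (+0.2251+0.4591i)·(-0.3601+0.1463i)  (+0.1572-0.1743i)·(-0.0469-0.2401i)  (+0.2009+0.0740i)·(-0.2408+0.0000i)  (-0.0136-0.4851i)·(+0.0469-0.2401i)  (-0.4011+0.1739i)·(-0.3601-0.1463i)  (+0.1513+0.1499i)·(-0.1075+0.1645i)
Y_3^2(R⁻¹ n̂) = -0.282580-0.257955i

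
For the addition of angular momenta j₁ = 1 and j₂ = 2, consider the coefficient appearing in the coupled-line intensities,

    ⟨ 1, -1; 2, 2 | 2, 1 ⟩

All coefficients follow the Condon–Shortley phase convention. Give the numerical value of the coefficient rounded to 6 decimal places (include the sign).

-0.577350  (= −√(1/3))

triangle: 1!*1!*3!/6! = 6/720
(j±m)!: 0!*2!*4!*0!*3!*1! = 288
prefactor² = (2J+1)*Δ*N² = 12
  k=1: −1/(1!*0!*1!*3!*0!*0!) = -1/6
Σ = -1/6  ⇒  CG² = 12*(-1/6)² = 1/3
CG = −√(1/3) = -0.577350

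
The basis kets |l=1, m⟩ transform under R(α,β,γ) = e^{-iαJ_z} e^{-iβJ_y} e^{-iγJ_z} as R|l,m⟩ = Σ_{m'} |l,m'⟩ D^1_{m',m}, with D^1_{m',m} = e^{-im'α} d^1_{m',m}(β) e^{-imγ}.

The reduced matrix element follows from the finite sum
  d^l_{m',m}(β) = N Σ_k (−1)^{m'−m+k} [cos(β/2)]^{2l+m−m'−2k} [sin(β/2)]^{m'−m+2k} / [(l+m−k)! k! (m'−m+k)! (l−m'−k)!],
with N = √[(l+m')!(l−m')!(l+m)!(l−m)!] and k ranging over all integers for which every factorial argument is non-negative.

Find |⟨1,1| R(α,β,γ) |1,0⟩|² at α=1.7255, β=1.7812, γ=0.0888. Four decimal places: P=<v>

P=0.4782

Split into d^1_{1,0}(β=1.7812) × two z-phases.
With c≡cos(β/2)=0.628946 and s≡sin(β/2)=0.777449, N=[2·1·1·1]^{1/2}=1.414214
k∈{0} keeps every argument non-negative
  k=0: (−1)^1·1.4142/(1)·0.6289^1·0.7774^1 = -0.691513
d^1_{1,0}(1.7812) = -0.691513
|D^1_{1,0}|² = |d^1_{1,0}(β)|² = (-0.691513)² = 0.478190 (the z-rotation phases have unit modulus)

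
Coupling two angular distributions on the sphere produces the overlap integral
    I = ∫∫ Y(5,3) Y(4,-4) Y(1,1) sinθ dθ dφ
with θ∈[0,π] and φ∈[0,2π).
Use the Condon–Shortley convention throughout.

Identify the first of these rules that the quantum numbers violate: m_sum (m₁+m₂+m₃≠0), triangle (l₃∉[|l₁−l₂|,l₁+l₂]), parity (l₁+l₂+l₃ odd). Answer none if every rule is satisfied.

azimuthal sum: 3 − 4 + 1 = 0  ✓
1 ≤ 1 ≤ 9 (triangle on l)  ✓
L = 5 + 4 + 1 = 10 (even)  ✓

none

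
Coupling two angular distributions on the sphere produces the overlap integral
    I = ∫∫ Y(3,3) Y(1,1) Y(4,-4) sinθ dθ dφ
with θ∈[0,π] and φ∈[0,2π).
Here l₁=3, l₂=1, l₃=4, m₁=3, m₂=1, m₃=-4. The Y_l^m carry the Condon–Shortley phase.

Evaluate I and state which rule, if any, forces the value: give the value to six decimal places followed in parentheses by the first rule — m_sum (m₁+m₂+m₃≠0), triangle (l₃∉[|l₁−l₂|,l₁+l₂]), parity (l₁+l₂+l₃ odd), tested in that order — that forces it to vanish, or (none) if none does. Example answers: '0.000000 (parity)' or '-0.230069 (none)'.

Checks pass: Σm=0; 8 even; l₃=4∈[2,4].
(2·3+1)(2·1+1)(2·4+1) = 189
Δ: 0! 6! 2! / 9! → 1/252
sum: t=0:+1/36 = 1/36
3j²(3 1 4; 0 0 0) = Δ·Π!·Σ² = 4/63  (sign +1)
sum: t=0:+1/1440 = 1/1440
3j²(3 1 4; 3 1 -4) = Δ·Π!·Σ² = 1/9  (sign +1)
combine: 4πI² = 189·4/63·1/9 = 4/3
take √, sign +1: I = 0.32573501
No selection rule forces the value: the integral is nonzero (none).

0.325735 (none)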